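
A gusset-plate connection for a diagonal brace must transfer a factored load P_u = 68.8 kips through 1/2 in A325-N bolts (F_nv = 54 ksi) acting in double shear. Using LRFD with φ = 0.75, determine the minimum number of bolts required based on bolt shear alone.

A_b = π·0.5²/4 = 0.1963 in².
Per-bolt design strength φR_n = 0.75 × 54 × 0.1963 × 2 = 15.9 kips.
n ≥ 68.8 / 15.9 = 4.326 → use 5 bolts.

5 bolts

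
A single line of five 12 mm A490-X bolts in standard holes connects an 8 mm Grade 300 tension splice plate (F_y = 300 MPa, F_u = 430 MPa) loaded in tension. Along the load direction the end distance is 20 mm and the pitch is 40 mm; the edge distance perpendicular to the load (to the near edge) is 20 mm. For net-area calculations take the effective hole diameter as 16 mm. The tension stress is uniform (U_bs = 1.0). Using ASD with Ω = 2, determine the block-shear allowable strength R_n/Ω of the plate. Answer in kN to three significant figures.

Shear plane L_v = 20 + 4·40 = 180 mm; A_gv = 180 × 8 = 1440 mm².
A_nv = (180 − 4.5·16) × 8 = 864 mm².
A_nt = (20 − 0.5·16) × 8 = 96 mm².
0.6 F_u A_nv = 222.9 kN; 0.6 F_y A_gv = 259.2 kN → shear rupture governs the shear term.
R_n = 222.9 + 1.0 × 430 × 96 / 1000 = 264.2 kN.
Allowable strength R_n/Ω = 264.2 / 2 = 132 kN.

132 kN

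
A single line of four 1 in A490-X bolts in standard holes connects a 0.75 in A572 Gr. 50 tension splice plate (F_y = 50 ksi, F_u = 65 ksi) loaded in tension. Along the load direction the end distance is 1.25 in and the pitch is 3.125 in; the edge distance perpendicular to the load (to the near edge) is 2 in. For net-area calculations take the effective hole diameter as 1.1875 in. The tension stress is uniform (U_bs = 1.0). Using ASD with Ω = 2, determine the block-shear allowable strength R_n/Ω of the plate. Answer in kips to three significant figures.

Shear plane L_v = 1.25 + 3·3.125 = 10.62 in; A_gv = 10.62 × 0.75 = 7.969 in².
A_nv = (10.62 − 3.5·1.1875) × 0.75 = 4.852 in².
A_nt = (2 − 0.5·1.1875) × 0.75 = 1.055 in².
0.6 F_u A_nv = 189.2 kips; 0.6 F_y A_gv = 239.1 kips → shear rupture governs the shear term.
R_n = 189.2 + 1.0 × 65 × 1.055 = 257.8 kips.
Allowable strength R_n/Ω = 257.8 / 2 = 129 kips.

129 kips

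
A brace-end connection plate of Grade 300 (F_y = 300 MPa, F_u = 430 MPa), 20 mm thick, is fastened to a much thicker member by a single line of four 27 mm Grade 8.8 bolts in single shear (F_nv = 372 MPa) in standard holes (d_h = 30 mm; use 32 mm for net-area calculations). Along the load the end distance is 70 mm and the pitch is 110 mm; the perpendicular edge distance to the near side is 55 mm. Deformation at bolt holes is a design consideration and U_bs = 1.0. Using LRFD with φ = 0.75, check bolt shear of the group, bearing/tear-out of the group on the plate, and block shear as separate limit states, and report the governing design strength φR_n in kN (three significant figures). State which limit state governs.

639 kN (bolt shear governs)

Bolt shear: A_b = π·27²/4 = 572.6 mm²; R_n = 372 × 572.6 × 4 × 1 / 1000 = 852 kN → 0.75 × 852 = 639 kN.
Bearing: edge l_c = 55, r_n = 557.3 kN; interior l_c = 80, r_n = 557.3 kN; R_n = 557.3 + 3·557.3 = 2229 kN → 1670 kN.
Block shear: A_gv = 8000, A_nv = 5760, A_nt = 780 mm²; R_n = min(0.6F_uA_nv, 0.6F_yA_gv) + U_bs·F_u·A_nt = 1775 kN → 1330 kN.
Bolt shear governs: 639 kN.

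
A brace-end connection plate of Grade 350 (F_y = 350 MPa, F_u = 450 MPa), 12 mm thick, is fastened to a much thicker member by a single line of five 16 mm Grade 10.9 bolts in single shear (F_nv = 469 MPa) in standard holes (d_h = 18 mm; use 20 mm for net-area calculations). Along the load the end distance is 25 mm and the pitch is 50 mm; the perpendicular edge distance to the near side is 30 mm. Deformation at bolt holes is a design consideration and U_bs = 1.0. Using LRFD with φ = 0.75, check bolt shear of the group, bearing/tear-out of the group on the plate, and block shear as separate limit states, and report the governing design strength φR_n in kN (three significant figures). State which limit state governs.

354 kN (bolt shear governs)

Bolt shear: A_b = π·16²/4 = 201.1 mm²; R_n = 469 × 201.1 × 5 × 1 / 1000 = 471.5 kN → 0.75 × 471.5 = 354 kN.
Bearing: edge l_c = 16, r_n = 103.7 kN; interior l_c = 32, r_n = 207.4 kN; R_n = 103.7 + 4·207.4 = 933.1 kN → 700 kN.
Block shear: A_gv = 2700, A_nv = 1620, A_nt = 240 mm²; R_n = min(0.6F_uA_nv, 0.6F_yA_gv) + U_bs·F_u·A_nt = 545.4 kN → 409 kN.
Bolt shear governs: 354 kN.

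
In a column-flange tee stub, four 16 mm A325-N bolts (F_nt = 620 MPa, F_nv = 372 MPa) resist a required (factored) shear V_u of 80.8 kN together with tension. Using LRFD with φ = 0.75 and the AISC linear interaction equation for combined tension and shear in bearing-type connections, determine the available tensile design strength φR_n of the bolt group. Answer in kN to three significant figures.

352 kN

A_b = π·16²/4 = 201.1 mm²; f_rv = 80.8 × 1000 / (4 × 201.1) = 100.5 MPa.
F'_nt = 1.3 F_nt − (F_nt / φF_nv) f_rv = 1.3·620 − (620/(0.75·372))·100.5 = 582.7 MPa, capped at F_nt → F'_nt = 582.7 MPa.
R_n = F'_nt · A_b · n = 582.7 × 201.1 × 4 / 1000 = 468.7 kN.
Design strength φR_n = 0.75 × 468.7 = 352 kN.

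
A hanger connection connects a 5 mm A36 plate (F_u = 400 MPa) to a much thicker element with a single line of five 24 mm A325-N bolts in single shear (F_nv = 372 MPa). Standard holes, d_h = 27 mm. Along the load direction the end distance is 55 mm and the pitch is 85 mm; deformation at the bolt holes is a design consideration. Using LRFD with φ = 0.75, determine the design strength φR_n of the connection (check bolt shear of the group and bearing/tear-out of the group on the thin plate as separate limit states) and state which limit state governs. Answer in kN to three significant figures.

420 kN (bearing governs)

Bolt shear: A_b = π·24²/4 = 452.4 mm²; R_n = 372 × 452.4 × 5 × 1 / 1000 = 841.4 kN → 0.75 × 841.4 = 631 kN.
Bearing (1.2 l_c t F_u ≤ 2.4 d t F_u): upper limit = 2.4·24·5·400 / 1000 = 115.2 kN.
  Edge l_c = 55 − 27/2 = 41.5 → r_n = 99.6 kN; interior l_c = 85 − 27 = 58 → r_n = 115.2 kN.
  R_n,bearing = 1·99.6 + 4·115.2 = 560.4 kN → 0.75 × 560.4 = 420 kN.
Bearing governs: 420 kN.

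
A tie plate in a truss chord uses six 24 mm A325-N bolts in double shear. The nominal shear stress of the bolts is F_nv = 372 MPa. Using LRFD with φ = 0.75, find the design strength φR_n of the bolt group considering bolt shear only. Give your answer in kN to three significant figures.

1510 kN

A_b = π × 24² / 4 = 452.4 mm².
R_n = F_nv · A_b · n · n_s = 372 × 452.4 × 6 × 2 / 1000 = 2019 kN.
Design strength φR_n = 0.75 × 2019 = 1510 kN.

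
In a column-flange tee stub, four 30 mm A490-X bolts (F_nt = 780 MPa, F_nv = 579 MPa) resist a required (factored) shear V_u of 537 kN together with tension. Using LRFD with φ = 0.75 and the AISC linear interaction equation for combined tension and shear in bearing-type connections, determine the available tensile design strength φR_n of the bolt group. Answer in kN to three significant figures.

A_b = π·30²/4 = 706.9 mm²; f_rv = 537 × 1000 / (4 × 706.9) = 189.9 MPa.
F'_nt = 1.3 F_nt − (F_nt / φF_nv) f_rv = 1.3·780 − (780/(0.75·579))·189.9 = 672.9 MPa, capped at F_nt → F'_nt = 672.9 MPa.
R_n = F'_nt · A_b · n = 672.9 × 706.9 × 4 / 1000 = 1902 kN.
Design strength φR_n = 0.75 × 1902 = 1430 kN.

1430 kN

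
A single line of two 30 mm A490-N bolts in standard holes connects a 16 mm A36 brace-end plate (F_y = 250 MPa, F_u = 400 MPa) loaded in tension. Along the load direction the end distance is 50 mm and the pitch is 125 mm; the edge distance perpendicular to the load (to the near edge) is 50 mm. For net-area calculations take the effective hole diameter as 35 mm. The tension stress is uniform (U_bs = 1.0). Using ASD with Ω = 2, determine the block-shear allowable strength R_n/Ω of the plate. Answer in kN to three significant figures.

Shear plane L_v = 50 + 1·125 = 175 mm; A_gv = 175 × 16 = 2800 mm².
A_nv = (175 − 1.5·35) × 16 = 1960 mm².
A_nt = (50 − 0.5·35) × 16 = 520 mm².
0.6 F_u A_nv = 470.4 kN; 0.6 F_y A_gv = 420 kN → shear yielding governs the shear term.
R_n = 420 + 1.0 × 400 × 520 / 1000 = 628 kN.
Allowable strength R_n/Ω = 628 / 2 = 314 kN.

314 kN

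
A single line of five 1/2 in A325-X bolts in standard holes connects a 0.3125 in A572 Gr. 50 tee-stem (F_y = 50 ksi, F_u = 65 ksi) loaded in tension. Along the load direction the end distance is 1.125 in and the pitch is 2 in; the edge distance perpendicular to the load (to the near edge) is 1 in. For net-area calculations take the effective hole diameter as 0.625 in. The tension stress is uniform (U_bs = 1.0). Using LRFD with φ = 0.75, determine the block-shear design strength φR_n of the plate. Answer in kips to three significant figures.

68.2 kips

Shear plane L_v = 1.125 + 4·2 = 9.125 in; A_gv = 9.125 × 0.3125 = 2.852 in².
A_nv = (9.125 − 4.5·0.625) × 0.3125 = 1.973 in².
A_nt = (1 − 0.5·0.625) × 0.3125 = 0.2148 in².
0.6 F_u A_nv = 76.93 kips; 0.6 F_y A_gv = 85.55 kips → shear rupture governs the shear term.
R_n = 76.93 + 1.0 × 65 × 0.2148 = 90.9 kips.
Design strength φR_n = 0.75 × 90.9 = 68.2 kips.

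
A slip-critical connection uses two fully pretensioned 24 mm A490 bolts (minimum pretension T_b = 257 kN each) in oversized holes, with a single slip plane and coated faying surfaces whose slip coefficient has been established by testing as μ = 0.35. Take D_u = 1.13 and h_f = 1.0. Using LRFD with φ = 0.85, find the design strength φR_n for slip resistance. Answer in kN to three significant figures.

R_n = μ · D_u · h_f · T_b · n_s · n_b = 0.35 × 1.13 × 1.0 × 257 × 1 × 2 = 203.3 kN.
Design strength φR_n = 0.85 × 203.3 = 173 kN.

173 kN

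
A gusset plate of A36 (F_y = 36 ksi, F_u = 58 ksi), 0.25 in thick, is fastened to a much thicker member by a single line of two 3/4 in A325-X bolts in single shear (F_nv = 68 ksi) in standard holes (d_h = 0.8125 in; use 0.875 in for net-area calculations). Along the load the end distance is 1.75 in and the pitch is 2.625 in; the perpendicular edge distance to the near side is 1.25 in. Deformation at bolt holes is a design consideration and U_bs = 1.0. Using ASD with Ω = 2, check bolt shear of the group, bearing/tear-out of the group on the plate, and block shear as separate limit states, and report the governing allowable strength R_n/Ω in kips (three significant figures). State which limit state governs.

Bolt shear: A_b = π·0.75²/4 = 0.4418 in²; R_n = 68 × 0.4418 × 2 × 1 = 60.08 kips → 60.08 / 2 = 30 kips.
Bearing: edge l_c = 1.344, r_n = 23.38 kips; interior l_c = 1.812, r_n = 26.1 kips; R_n = 23.38 + 1·26.1 = 49.48 kips → 24.7 kips.
Block shear: A_gv = 1.094, A_nv = 0.7656, A_nt = 0.2031 in²; R_n = min(0.6F_uA_nv, 0.6F_yA_gv) + U_bs·F_u·A_nt = 35.41 kips → 17.7 kips.
Block shear governs: 17.7 kips.

17.7 kips (block shear governs)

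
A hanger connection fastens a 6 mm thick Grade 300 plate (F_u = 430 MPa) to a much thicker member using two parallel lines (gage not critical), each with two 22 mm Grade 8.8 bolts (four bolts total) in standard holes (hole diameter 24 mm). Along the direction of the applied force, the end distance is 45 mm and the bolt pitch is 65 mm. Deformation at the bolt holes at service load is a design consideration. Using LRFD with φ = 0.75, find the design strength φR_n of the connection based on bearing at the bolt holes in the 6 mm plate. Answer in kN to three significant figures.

344 kN

Per bolt r_n = 1.2 l_c t F_u ≤ 2.4 d t F_u; upper limit = 2.4 × 22 × 6 × 430 / 1000 = 136.2 kN.
Edge bolt: l_c = 45 − 24/2 = 33 mm → 1.2 × 33 × 6 × 430 / 1000 = 102.2 → r_n = 102.2 kN.
Interior bolts: l_c = 65 − 24 = 41 mm → 1.2 × 41 × 6 × 430 / 1000 = 126.9 → r_n = 126.9 kN.
R_n = 2 × 102.2 + 2 × 126.9 = 458.2 kN.
Design strength φR_n = 0.75 × 458.2 = 344 kN.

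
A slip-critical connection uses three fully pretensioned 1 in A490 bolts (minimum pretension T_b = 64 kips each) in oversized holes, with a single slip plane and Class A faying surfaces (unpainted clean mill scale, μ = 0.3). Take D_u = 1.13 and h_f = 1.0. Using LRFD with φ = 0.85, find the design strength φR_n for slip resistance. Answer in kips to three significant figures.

R_n = μ · D_u · h_f · T_b · n_s · n_b = 0.3 × 1.13 × 1.0 × 64 × 1 × 3 = 65.09 kips.
Design strength φR_n = 0.85 × 65.09 = 55.3 kips.

55.3 kips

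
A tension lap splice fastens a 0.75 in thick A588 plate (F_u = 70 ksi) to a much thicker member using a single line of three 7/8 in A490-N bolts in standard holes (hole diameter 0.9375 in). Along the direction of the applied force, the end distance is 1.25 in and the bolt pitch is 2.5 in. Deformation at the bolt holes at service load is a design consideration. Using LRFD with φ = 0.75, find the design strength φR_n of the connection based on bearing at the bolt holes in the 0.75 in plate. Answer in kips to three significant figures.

Per bolt r_n = 1.2 l_c t F_u ≤ 2.4 d t F_u; upper limit = 2.4 × 0.875 × 0.75 × 70 = 110.3 kips.
Edge bolt: l_c = 1.25 − 0.9375/2 = 0.7812 in → 1.2 × 0.7812 × 0.75 × 70 = 49.22 → r_n = 49.22 kips.
Interior bolts: l_c = 2.5 − 0.9375 = 1.562 in → 1.2 × 1.562 × 0.75 × 70 = 98.44 → r_n = 98.44 kips.
R_n = 1 × 49.22 + 2 × 98.44 = 246.1 kips.
Design strength φR_n = 0.75 × 246.1 = 185 kips.

185 kips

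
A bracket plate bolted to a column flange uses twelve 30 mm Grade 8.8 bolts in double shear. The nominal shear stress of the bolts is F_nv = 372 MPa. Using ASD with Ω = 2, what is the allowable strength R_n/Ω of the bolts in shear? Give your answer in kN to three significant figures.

3160 kN

A_b = π × 30² / 4 = 706.9 mm².
R_n = F_nv · A_b · n · n_s = 372 × 706.9 × 12 × 2 / 1000 = 6311 kN.
Allowable strength R_n/Ω = 6311 / 2 = 3160 kN.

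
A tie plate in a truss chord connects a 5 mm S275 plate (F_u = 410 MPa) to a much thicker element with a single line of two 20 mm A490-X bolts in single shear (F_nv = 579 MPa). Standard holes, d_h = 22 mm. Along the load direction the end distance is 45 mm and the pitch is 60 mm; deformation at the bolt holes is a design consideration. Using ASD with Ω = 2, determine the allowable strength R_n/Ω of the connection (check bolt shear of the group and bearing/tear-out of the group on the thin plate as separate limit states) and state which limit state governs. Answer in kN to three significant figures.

88.6 kN (bearing governs)

Bolt shear: A_b = π·20²/4 = 314.2 mm²; R_n = 579 × 314.2 × 2 × 1 / 1000 = 363.8 kN → 363.8 / 2 = 182 kN.
Bearing (1.2 l_c t F_u ≤ 2.4 d t F_u): upper limit = 2.4·20·5·410 / 1000 = 98.4 kN.
  Edge l_c = 45 − 22/2 = 34 → r_n = 83.64 kN; interior l_c = 60 − 22 = 38 → r_n = 93.48 kN.
  R_n,bearing = 1·83.64 + 1·93.48 = 177.1 kN → 177.1 / 2 = 88.6 kN.
Bearing governs: 88.6 kN.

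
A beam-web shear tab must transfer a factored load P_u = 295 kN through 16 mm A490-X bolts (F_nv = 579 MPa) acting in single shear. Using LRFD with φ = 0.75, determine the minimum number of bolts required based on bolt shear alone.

A_b = π·16²/4 = 201.1 mm².
Per-bolt design strength φR_n = 0.75 × 579 × 201.1 × 1 / 1000 = 87.31 kN.
n ≥ 295 / 87.31 = 3.379 → use 4 bolts.

4 bolts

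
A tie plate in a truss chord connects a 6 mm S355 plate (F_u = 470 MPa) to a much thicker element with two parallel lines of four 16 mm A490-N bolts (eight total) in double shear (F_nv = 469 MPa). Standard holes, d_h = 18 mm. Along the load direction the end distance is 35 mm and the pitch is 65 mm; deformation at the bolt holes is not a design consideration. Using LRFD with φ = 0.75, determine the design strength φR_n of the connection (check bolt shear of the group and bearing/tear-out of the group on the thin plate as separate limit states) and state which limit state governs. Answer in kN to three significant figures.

774 kN (bearing governs)

Bolt shear: A_b = π·16²/4 = 201.1 mm²; R_n = 469 × 201.1 × 8 × 2 / 1000 = 1509 kN → 0.75 × 1509 = 1130 kN.
Bearing (1.5 l_c t F_u ≤ 3.0 d t F_u): upper limit = 3.0·16·6·470 / 1000 = 135.4 kN.
  Edge l_c = 35 − 18/2 = 26 → r_n = 110 kN; interior l_c = 65 − 18 = 47 → r_n = 135.4 kN.
  R_n,bearing = 2·110 + 6·135.4 = 1032 kN → 0.75 × 1032 = 774 kN.
Bearing governs: 774 kN.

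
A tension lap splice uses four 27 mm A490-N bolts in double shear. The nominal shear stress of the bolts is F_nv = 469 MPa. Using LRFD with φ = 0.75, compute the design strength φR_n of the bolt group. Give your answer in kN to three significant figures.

A_b = π × 27² / 4 = 572.6 mm².
R_n = F_nv · A_b · n · n_s = 469 × 572.6 × 4 × 2 / 1000 = 2148 kN.
Design strength φR_n = 0.75 × 2148 = 1610 kN.

1610 kN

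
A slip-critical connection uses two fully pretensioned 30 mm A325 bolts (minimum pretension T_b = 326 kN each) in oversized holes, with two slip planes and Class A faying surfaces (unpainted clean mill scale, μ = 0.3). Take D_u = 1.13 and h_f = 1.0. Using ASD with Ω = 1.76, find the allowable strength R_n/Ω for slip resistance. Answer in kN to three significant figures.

251 kN

R_n = μ · D_u · h_f · T_b · n_s · n_b = 0.3 × 1.13 × 1.0 × 326 × 2 × 2 = 442.1 kN.
Allowable strength R_n/Ω = 442.1 / 1.76 = 251 kN.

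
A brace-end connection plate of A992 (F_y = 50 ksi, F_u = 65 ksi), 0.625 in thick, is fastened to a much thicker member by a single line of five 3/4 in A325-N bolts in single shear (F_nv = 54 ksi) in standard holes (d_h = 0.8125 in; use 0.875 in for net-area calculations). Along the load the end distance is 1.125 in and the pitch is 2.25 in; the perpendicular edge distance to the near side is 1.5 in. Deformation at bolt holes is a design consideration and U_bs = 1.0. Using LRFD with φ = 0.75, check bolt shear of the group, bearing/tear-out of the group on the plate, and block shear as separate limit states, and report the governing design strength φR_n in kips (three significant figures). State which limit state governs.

89.5 kips (bolt shear governs)

Bolt shear: A_b = π·0.75²/4 = 0.4418 in²; R_n = 54 × 0.4418 × 5 × 1 = 119.3 kips → 0.75 × 119.3 = 89.5 kips.
Bearing: edge l_c = 0.7188, r_n = 35.04 kips; interior l_c = 1.438, r_n = 70.08 kips; R_n = 35.04 + 4·70.08 = 315.4 kips → 237 kips.
Block shear: A_gv = 6.328, A_nv = 3.867, A_nt = 0.6641 in²; R_n = min(0.6F_uA_nv, 0.6F_yA_gv) + U_bs·F_u·A_nt = 194 kips → 145 kips.
Bolt shear governs: 89.5 kips.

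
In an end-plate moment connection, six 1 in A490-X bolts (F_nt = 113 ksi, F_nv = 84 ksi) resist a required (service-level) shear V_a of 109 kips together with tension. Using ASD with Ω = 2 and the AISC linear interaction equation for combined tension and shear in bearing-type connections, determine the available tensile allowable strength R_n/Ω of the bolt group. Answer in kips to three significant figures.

199 kips

A_b = π·1²/4 = 0.7854 in²; f_rv = 109 / (6 × 0.7854) = 23.13 ksi.
F'_nt = 1.3 F_nt − (Ω F_nt / F_nv) f_rv = 1.3·113 − (2·113/84)·23.13 = 84.67 ksi, capped at F_nt → F'_nt = 84.67 ksi.
R_n = F'_nt · A_b · n = 84.67 × 0.7854 × 6 = 399 kips.
Allowable strength R_n/Ω = 399 / 2 = 199 kips.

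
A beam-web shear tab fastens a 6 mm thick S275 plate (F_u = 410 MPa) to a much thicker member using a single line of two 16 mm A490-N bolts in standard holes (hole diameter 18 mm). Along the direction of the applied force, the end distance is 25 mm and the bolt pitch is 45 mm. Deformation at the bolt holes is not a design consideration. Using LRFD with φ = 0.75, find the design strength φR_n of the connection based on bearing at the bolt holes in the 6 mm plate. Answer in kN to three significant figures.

119 kN

Per bolt r_n = 1.5 l_c t F_u ≤ 3.0 d t F_u; upper limit = 3.0 × 16 × 6 × 410 / 1000 = 118.1 kN.
Edge bolt: l_c = 25 − 18/2 = 16 mm → 1.5 × 16 × 6 × 410 / 1000 = 59.04 → r_n = 59.04 kN.
Interior bolts: l_c = 45 − 18 = 27 mm → 1.5 × 27 × 6 × 410 / 1000 = 99.63 → r_n = 99.63 kN.
R_n = 1 × 59.04 + 1 × 99.63 = 158.7 kN.
Design strength φR_n = 0.75 × 158.7 = 119 kN.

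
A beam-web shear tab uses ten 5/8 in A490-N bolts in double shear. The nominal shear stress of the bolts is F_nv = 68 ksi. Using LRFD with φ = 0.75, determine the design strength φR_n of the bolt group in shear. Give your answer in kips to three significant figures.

313 kips

A_b = π × 0.625² / 4 = 0.3068 in².
R_n = F_nv · A_b · n · n_s = 68 × 0.3068 × 10 × 2 = 417.2 kips.
Design strength φR_n = 0.75 × 417.2 = 313 kips.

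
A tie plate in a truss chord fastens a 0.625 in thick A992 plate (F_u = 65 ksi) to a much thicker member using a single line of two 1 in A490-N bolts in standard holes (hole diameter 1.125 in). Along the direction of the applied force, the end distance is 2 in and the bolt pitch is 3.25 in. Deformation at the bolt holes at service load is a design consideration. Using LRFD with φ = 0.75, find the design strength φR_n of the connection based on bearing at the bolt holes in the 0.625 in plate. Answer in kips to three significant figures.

Per bolt r_n = 1.2 l_c t F_u ≤ 2.4 d t F_u; upper limit = 2.4 × 1 × 0.625 × 65 = 97.5 kips.
Edge bolt: l_c = 2 − 1.125/2 = 1.438 in → 1.2 × 1.438 × 0.625 × 65 = 70.08 → r_n = 70.08 kips.
Interior bolts: l_c = 3.25 − 1.125 = 2.125 in → 1.2 × 2.125 × 0.625 × 65 = 103.6 → r_n = 97.5 kips.
R_n = 1 × 70.08 + 1 × 97.5 = 167.6 kips.
Design strength φR_n = 0.75 × 167.6 = 126 kips.

126 kips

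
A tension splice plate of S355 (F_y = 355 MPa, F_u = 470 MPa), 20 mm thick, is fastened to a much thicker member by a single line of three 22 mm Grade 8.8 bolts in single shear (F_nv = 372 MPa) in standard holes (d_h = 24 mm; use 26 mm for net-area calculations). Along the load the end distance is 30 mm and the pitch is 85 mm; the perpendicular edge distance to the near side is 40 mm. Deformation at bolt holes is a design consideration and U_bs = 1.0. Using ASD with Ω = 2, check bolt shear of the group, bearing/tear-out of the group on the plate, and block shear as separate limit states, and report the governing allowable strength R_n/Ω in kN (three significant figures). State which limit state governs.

Bolt shear: A_b = π·22²/4 = 380.1 mm²; R_n = 372 × 380.1 × 3 × 1 / 1000 = 424.2 kN → 424.2 / 2 = 212 kN.
Bearing: edge l_c = 18, r_n = 203 kN; interior l_c = 61, r_n = 496.3 kN; R_n = 203 + 2·496.3 = 1196 kN → 598 kN.
Block shear: A_gv = 4000, A_nv = 2700, A_nt = 540 mm²; R_n = min(0.6F_uA_nv, 0.6F_yA_gv) + U_bs·F_u·A_nt = 1015 kN → 508 kN.
Bolt shear governs: 212 kN.

212 kN (bolt shear governs)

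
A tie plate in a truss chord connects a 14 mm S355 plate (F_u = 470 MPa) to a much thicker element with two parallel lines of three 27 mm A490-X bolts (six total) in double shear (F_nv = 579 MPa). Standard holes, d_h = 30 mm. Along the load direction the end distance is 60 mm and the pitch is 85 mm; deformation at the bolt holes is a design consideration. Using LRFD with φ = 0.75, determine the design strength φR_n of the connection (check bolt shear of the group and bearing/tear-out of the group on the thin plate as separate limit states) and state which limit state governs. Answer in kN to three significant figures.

Bolt shear: A_b = π·27²/4 = 572.6 mm²; R_n = 579 × 572.6 × 6 × 2 / 1000 = 3978 kN → 0.75 × 3978 = 2980 kN.
Bearing (1.2 l_c t F_u ≤ 2.4 d t F_u): upper limit = 2.4·27·14·470 / 1000 = 426.4 kN.
  Edge l_c = 60 − 30/2 = 45 → r_n = 355.3 kN; interior l_c = 85 − 30 = 55 → r_n = 426.4 kN.
  R_n,bearing = 2·355.3 + 4·426.4 = 2416 kN → 0.75 × 2416 = 1810 kN.
Bearing governs: 1810 kN.

1810 kN (bearing governs)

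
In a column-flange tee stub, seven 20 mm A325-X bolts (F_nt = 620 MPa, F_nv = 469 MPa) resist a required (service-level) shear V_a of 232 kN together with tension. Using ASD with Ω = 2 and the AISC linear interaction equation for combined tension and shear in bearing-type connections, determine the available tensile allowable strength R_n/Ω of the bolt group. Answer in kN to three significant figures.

580 kN

A_b = π·20²/4 = 314.2 mm²; f_rv = 232 × 1000 / (7 × 314.2) = 105.5 MPa.
F'_nt = 1.3 F_nt − (Ω F_nt / F_nv) f_rv = 1.3·620 − (2·620/469)·105.5 = 527.1 MPa, capped at F_nt → F'_nt = 527.1 MPa.
R_n = F'_nt · A_b · n = 527.1 × 314.2 × 7 / 1000 = 1159 kN.
Allowable strength R_n/Ω = 1159 / 2 = 580 kN.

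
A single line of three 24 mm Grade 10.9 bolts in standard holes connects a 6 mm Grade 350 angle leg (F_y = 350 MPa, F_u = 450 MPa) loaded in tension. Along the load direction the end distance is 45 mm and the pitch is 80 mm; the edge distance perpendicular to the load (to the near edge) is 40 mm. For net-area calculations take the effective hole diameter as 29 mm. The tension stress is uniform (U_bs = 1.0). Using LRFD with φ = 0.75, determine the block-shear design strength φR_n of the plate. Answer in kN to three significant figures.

Shear plane L_v = 45 + 2·80 = 205 mm; A_gv = 205 × 6 = 1230 mm².
A_nv = (205 − 2.5·29) × 6 = 795 mm².
A_nt = (40 − 0.5·29) × 6 = 153 mm².
0.6 F_u A_nv = 214.7 kN; 0.6 F_y A_gv = 258.3 kN → shear rupture governs the shear term.
R_n = 214.7 + 1.0 × 450 × 153 / 1000 = 283.5 kN.
Design strength φR_n = 0.75 × 283.5 = 213 kN.

213 kN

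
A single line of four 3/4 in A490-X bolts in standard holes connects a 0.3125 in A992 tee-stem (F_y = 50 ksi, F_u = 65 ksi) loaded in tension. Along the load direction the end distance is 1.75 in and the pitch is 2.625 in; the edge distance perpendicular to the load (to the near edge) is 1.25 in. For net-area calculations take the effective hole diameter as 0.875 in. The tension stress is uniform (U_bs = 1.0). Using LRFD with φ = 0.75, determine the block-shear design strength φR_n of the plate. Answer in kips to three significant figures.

72.4 kips

Shear plane L_v = 1.75 + 3·2.625 = 9.625 in; A_gv = 9.625 × 0.3125 = 3.008 in².
A_nv = (9.625 − 3.5·0.875) × 0.3125 = 2.051 in².
A_nt = (1.25 − 0.5·0.875) × 0.3125 = 0.2539 in².
0.6 F_u A_nv = 79.98 kips; 0.6 F_y A_gv = 90.23 kips → shear rupture governs the shear term.
R_n = 79.98 + 1.0 × 65 × 0.2539 = 96.48 kips.
Design strength φR_n = 0.75 × 96.48 = 72.4 kips.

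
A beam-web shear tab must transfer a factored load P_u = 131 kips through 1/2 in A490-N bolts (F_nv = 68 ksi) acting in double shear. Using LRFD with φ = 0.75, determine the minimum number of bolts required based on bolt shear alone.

A_b = π·0.5²/4 = 0.1963 in².
Per-bolt design strength φR_n = 0.75 × 68 × 0.1963 × 2 = 20.03 kips.
n ≥ 131 / 20.03 = 6.541 → use 7 bolts.

7 bolts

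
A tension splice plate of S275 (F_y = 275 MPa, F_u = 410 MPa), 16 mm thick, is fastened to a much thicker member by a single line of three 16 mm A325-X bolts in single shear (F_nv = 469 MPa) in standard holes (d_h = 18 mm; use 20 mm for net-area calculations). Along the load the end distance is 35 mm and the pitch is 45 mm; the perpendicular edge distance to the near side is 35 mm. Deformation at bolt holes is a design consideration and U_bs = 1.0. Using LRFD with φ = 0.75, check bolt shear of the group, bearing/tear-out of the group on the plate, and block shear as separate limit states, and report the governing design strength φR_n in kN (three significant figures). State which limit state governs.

212 kN (bolt shear governs)

Bolt shear: A_b = π·16²/4 = 201.1 mm²; R_n = 469 × 201.1 × 3 × 1 / 1000 = 282.9 kN → 0.75 × 282.9 = 212 kN.
Bearing: edge l_c = 26, r_n = 204.7 kN; interior l_c = 27, r_n = 212.5 kN; R_n = 204.7 + 2·212.5 = 629.8 kN → 472 kN.
Block shear: A_gv = 2000, A_nv = 1200, A_nt = 400 mm²; R_n = min(0.6F_uA_nv, 0.6F_yA_gv) + U_bs·F_u·A_nt = 459.2 kN → 344 kN.
Bolt shear governs: 212 kN.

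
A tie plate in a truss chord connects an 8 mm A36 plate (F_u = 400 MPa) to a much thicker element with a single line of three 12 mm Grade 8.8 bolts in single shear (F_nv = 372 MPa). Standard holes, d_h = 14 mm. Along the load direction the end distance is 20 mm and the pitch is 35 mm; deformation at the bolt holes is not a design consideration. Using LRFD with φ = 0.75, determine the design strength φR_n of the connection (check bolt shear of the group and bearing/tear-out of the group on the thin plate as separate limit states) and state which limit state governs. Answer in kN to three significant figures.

94.7 kN (bolt shear governs)

Bolt shear: A_b = π·12²/4 = 113.1 mm²; R_n = 372 × 113.1 × 3 × 1 / 1000 = 126.2 kN → 0.75 × 126.2 = 94.7 kN.
Bearing (1.5 l_c t F_u ≤ 3.0 d t F_u): upper limit = 3.0·12·8·400 / 1000 = 115.2 kN.
  Edge l_c = 20 − 14/2 = 13 → r_n = 62.4 kN; interior l_c = 35 − 14 = 21 → r_n = 100.8 kN.
  R_n,bearing = 1·62.4 + 2·100.8 = 264 kN → 0.75 × 264 = 198 kN.
Bolt shear governs: 94.7 kN.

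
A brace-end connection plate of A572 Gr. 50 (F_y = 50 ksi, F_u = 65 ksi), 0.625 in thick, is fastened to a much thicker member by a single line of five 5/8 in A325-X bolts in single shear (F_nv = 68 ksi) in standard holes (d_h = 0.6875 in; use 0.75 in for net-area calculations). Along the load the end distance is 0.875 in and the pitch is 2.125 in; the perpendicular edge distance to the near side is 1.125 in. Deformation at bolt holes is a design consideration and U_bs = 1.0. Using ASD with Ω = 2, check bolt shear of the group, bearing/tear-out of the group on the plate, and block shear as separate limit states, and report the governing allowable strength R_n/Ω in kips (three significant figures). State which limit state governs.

52.2 kips (bolt shear governs)

Bolt shear: A_b = π·0.625²/4 = 0.3068 in²; R_n = 68 × 0.3068 × 5 × 1 = 104.3 kips → 104.3 / 2 = 52.2 kips.
Bearing: edge l_c = 0.5312, r_n = 25.9 kips; interior l_c = 1.438, r_n = 60.94 kips; R_n = 25.9 + 4·60.94 = 269.6 kips → 135 kips.
Block shear: A_gv = 5.859, A_nv = 3.75, A_nt = 0.4688 in²; R_n = min(0.6F_uA_nv, 0.6F_yA_gv) + U_bs·F_u·A_nt = 176.7 kips → 88.4 kips.
Bolt shear governs: 52.2 kips.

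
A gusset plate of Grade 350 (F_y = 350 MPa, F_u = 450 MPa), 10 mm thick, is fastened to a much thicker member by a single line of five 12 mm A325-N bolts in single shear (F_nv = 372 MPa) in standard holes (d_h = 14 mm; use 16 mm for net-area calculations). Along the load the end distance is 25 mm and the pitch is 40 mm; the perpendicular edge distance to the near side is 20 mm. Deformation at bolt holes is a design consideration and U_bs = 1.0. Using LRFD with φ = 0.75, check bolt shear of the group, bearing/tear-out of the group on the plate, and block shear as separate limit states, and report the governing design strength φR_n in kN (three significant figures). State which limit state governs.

158 kN (bolt shear governs)

Bolt shear: A_b = π·12²/4 = 113.1 mm²; R_n = 372 × 113.1 × 5 × 1 / 1000 = 210.4 kN → 0.75 × 210.4 = 158 kN.
Bearing: edge l_c = 18, r_n = 97.2 kN; interior l_c = 26, r_n = 129.6 kN; R_n = 97.2 + 4·129.6 = 615.6 kN → 462 kN.
Block shear: A_gv = 1850, A_nv = 1130, A_nt = 120 mm²; R_n = min(0.6F_uA_nv, 0.6F_yA_gv) + U_bs·F_u·A_nt = 359.1 kN → 269 kN.
Bolt shear governs: 158 kN.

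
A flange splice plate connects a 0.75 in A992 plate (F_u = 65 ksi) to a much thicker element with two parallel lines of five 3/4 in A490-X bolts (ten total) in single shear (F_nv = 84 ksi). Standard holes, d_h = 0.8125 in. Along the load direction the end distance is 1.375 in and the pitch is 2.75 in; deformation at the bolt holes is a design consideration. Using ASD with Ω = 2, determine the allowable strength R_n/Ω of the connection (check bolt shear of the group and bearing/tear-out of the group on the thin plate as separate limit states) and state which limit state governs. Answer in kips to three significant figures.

Bolt shear: A_b = π·0.75²/4 = 0.4418 in²; R_n = 84 × 0.4418 × 10 × 1 = 371.1 kips → 371.1 / 2 = 186 kips.
Bearing (1.2 l_c t F_u ≤ 2.4 d t F_u): upper limit = 2.4·0.75·0.75·65 = 87.75 kips.
  Edge l_c = 1.375 − 0.8125/2 = 0.9688 → r_n = 56.67 kips; interior l_c = 2.75 − 0.8125 = 1.938 → r_n = 87.75 kips.
  R_n,bearing = 2·56.67 + 8·87.75 = 815.3 kips → 815.3 / 2 = 408 kips.
Bolt shear governs: 186 kips.

186 kips (bolt shear governs)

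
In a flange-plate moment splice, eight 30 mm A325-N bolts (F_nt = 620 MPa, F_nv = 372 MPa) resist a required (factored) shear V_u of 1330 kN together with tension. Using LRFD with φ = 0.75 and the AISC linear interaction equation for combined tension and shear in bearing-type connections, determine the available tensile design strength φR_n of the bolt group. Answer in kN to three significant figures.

A_b = π·30²/4 = 706.9 mm²; f_rv = 1330 × 1000 / (8 × 706.9) = 235.2 MPa.
F'_nt = 1.3 F_nt − (F_nt / φF_nv) f_rv = 1.3·620 − (620/(0.75·372))·235.2 = 283.3 MPa, capped at F_nt → F'_nt = 283.3 MPa.
R_n = F'_nt · A_b · n = 283.3 × 706.9 × 8 / 1000 = 1602 kN.
Design strength φR_n = 0.75 × 1602 = 1200 kN.

1200 kN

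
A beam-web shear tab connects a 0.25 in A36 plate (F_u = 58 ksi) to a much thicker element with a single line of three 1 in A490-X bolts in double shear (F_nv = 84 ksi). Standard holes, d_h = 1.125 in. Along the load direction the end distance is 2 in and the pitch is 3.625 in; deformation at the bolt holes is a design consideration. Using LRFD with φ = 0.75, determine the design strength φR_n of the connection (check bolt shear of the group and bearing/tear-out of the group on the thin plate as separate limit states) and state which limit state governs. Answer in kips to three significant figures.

Bolt shear: A_b = π·1²/4 = 0.7854 in²; R_n = 84 × 0.7854 × 3 × 2 = 395.8 kips → 0.75 × 395.8 = 297 kips.
Bearing (1.2 l_c t F_u ≤ 2.4 d t F_u): upper limit = 2.4·1·0.25·58 = 34.8 kips.
  Edge l_c = 2 − 1.125/2 = 1.438 → r_n = 25.01 kips; interior l_c = 3.625 − 1.125 = 2.5 → r_n = 34.8 kips.
  R_n,bearing = 1·25.01 + 2·34.8 = 94.61 kips → 0.75 × 94.61 = 71 kips.
Bearing governs: 71 kips.

71 kips (bearing governs)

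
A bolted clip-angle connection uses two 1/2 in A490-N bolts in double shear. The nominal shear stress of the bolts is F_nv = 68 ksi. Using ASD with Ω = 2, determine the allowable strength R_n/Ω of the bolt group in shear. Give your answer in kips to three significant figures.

26.7 kips

A_b = π × 0.5² / 4 = 0.1963 in².
R_n = F_nv · A_b · n · n_s = 68 × 0.1963 × 2 × 2 = 53.41 kips.
Allowable strength R_n/Ω = 53.41 / 2 = 26.7 kips.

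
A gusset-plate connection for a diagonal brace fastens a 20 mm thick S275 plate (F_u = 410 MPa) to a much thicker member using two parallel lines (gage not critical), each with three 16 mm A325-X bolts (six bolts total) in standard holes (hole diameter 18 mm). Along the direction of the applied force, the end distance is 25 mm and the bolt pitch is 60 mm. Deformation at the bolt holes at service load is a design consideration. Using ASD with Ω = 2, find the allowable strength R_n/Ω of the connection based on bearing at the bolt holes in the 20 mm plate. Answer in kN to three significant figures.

Per bolt r_n = 1.2 l_c t F_u ≤ 2.4 d t F_u; upper limit = 2.4 × 16 × 20 × 410 / 1000 = 314.9 kN.
Edge bolt: l_c = 25 − 18/2 = 16 mm → 1.2 × 16 × 20 × 410 / 1000 = 157.4 → r_n = 157.4 kN.
Interior bolts: l_c = 60 − 18 = 42 mm → 1.2 × 42 × 20 × 410 / 1000 = 413.3 → r_n = 314.9 kN.
R_n = 2 × 157.4 + 4 × 314.9 = 1574 kN.
Allowable strength R_n/Ω = 1574 / 2 = 787 kN.

787 kN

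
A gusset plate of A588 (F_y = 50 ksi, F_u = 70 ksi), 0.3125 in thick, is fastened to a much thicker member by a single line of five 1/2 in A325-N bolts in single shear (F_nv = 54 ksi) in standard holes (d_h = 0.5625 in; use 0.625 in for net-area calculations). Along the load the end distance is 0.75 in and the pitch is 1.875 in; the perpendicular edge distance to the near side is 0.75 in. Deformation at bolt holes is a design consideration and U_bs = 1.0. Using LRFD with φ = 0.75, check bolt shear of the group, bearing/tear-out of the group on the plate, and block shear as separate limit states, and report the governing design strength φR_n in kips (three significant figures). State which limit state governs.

39.8 kips (bolt shear governs)

Bolt shear: A_b = π·0.5²/4 = 0.1963 in²; R_n = 54 × 0.1963 × 5 × 1 = 53.01 kips → 0.75 × 53.01 = 39.8 kips.
Bearing: edge l_c = 0.4688, r_n = 12.3 kips; interior l_c = 1.312, r_n = 26.25 kips; R_n = 12.3 + 4·26.25 = 117.3 kips → 88 kips.
Block shear: A_gv = 2.578, A_nv = 1.699, A_nt = 0.1367 in²; R_n = min(0.6F_uA_nv, 0.6F_yA_gv) + U_bs·F_u·A_nt = 80.94 kips → 60.7 kips.
Bolt shear governs: 39.8 kips.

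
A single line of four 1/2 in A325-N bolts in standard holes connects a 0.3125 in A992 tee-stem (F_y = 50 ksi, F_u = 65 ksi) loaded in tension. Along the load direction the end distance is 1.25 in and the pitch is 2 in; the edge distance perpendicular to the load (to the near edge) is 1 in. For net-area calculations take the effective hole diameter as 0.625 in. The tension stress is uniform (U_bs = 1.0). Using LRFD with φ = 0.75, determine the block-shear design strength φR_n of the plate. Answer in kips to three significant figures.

56.7 kips

Shear plane L_v = 1.25 + 3·2 = 7.25 in; A_gv = 7.25 × 0.3125 = 2.266 in².
A_nv = (7.25 − 3.5·0.625) × 0.3125 = 1.582 in².
A_nt = (1 − 0.5·0.625) × 0.3125 = 0.2148 in².
0.6 F_u A_nv = 61.7 kips; 0.6 F_y A_gv = 67.97 kips → shear rupture governs the shear term.
R_n = 61.7 + 1.0 × 65 × 0.2148 = 75.66 kips.
Design strength φR_n = 0.75 × 75.66 = 56.7 kips.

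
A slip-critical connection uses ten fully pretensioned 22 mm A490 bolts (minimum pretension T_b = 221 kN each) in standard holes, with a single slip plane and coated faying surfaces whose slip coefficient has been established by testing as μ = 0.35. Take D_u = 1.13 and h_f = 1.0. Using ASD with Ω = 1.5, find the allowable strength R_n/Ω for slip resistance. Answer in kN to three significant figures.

R_n = μ · D_u · h_f · T_b · n_s · n_b = 0.35 × 1.13 × 1.0 × 221 × 1 × 10 = 874.1 kN.
Allowable strength R_n/Ω = 874.1 / 1.5 = 583 kN.

583 kN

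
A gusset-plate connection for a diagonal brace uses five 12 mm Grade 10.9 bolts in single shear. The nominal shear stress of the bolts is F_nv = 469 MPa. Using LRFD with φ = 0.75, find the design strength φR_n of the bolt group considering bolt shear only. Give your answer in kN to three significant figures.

199 kN

A_b = π × 12² / 4 = 113.1 mm².
R_n = F_nv · A_b · n · n_s = 469 × 113.1 × 5 × 1 / 1000 = 265.2 kN.
Design strength φR_n = 0.75 × 265.2 = 199 kN.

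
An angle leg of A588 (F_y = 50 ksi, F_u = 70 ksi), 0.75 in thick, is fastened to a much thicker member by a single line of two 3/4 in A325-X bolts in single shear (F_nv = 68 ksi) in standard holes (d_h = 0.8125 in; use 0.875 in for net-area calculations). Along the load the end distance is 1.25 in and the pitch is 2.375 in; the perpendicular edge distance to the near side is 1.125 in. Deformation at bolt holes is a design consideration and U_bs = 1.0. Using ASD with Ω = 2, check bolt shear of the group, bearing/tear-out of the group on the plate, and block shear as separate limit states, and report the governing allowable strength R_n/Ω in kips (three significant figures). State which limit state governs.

Bolt shear: A_b = π·0.75²/4 = 0.4418 in²; R_n = 68 × 0.4418 × 2 × 1 = 60.08 kips → 60.08 / 2 = 30 kips.
Bearing: edge l_c = 0.8438, r_n = 53.16 kips; interior l_c = 1.562, r_n = 94.5 kips; R_n = 53.16 + 1·94.5 = 147.7 kips → 73.8 kips.
Block shear: A_gv = 2.719, A_nv = 1.734, A_nt = 0.5156 in²; R_n = min(0.6F_uA_nv, 0.6F_yA_gv) + U_bs·F_u·A_nt = 108.9 kips → 54.5 kips.
Bolt shear governs: 30 kips.

30 kips (bolt shear governs)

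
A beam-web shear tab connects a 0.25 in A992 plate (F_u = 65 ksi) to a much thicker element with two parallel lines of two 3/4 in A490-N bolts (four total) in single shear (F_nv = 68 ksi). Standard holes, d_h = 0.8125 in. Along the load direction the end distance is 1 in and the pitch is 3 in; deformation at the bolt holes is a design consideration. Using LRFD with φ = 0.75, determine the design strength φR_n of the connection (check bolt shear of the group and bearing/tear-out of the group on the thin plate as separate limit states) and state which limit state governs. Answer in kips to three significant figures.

61.2 kips (bearing governs)

Bolt shear: A_b = π·0.75²/4 = 0.4418 in²; R_n = 68 × 0.4418 × 4 × 1 = 120.2 kips → 0.75 × 120.2 = 90.1 kips.
Bearing (1.2 l_c t F_u ≤ 2.4 d t F_u): upper limit = 2.4·0.75·0.25·65 = 29.25 kips.
  Edge l_c = 1 − 0.8125/2 = 0.5938 → r_n = 11.58 kips; interior l_c = 3 − 0.8125 = 2.188 → r_n = 29.25 kips.
  R_n,bearing = 2·11.58 + 2·29.25 = 81.66 kips → 0.75 × 81.66 = 61.2 kips.
Bearing governs: 61.2 kips.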